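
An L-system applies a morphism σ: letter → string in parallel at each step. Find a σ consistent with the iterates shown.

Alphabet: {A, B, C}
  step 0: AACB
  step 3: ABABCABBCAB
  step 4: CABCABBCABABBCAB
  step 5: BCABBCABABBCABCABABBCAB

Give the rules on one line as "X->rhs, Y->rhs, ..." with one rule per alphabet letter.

  step 4 ⇒ step 5: CABCABBCABABBCAB ⇒ B·C·AB·B·C·AB·AB·B·C·AB·C·AB·AB·B·C·AB
    A ↦ C
    B ↦ AB
    C ↦ B

A->C, B->AB, C->B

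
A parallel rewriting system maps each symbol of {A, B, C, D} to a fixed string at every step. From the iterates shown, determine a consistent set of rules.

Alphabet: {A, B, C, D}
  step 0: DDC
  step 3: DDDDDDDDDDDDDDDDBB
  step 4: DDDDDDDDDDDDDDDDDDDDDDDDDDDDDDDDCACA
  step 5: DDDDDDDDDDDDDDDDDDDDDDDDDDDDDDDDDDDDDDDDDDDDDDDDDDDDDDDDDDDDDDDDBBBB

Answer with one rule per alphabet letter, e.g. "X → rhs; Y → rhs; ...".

  step 4 ⇒ step 5: DDDDDDDDDDDDDDDDDDDDDDDDDDDDDDDDCACA ⇒ DD·DD·DD·DD·DD·DD·DD·DD·DD·DD·DD·DD·DD·DD·DD·DD·DD·DD·DD·DD·DD·DD·DD·DD·DD·DD·DD·DD·DD·DD·DD·DD·B·B·B·B
    A ↦ B
    C ↦ B
    D ↦ DD
  step 3 ⇒ step 4: DDDDDDDDDDDDDDDDBB ⇒ DD·DD·DD·DD·DD·DD·DD·DD·DD·DD·DD·DD·DD·DD·DD·DD·CA·CA
    B ↦ CA

A->B, B->CA, C->B, D->DD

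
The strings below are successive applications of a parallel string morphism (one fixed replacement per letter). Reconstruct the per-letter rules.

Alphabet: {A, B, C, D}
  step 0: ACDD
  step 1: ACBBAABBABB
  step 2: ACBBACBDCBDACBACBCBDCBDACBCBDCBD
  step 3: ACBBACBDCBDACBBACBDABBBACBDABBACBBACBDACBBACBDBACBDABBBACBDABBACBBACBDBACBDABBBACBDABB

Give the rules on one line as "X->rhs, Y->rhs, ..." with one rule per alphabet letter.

  step 2 ⇒ step 3: ACBBACBDCBDACBACBCBDCBDACBCBDCBD ⇒ ACB·BA·CBD·CBD·ACB·BA·CBD·ABB·BA·CBD·ABB·ACB·BA·CBD·ACB·BA·CBD·BA·CBD·ABB·BA·CBD·ABB·ACB·BA·CBD·BA·CBD·ABB·BA·CBD·ABB
    A ↦ ACB
    B ↦ CBD
    C ↦ BA
    D ↦ ABB

A->ACB, B->CBD, C->BA, D->ABB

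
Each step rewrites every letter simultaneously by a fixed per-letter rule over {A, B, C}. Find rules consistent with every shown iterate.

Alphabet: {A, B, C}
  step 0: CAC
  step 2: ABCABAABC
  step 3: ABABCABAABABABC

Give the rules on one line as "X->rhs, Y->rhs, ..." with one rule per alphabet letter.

A->AB, B->A, C->BC

  step 2 ⇒ step 3: ABCABAABC ⇒ AB·A·BC·AB·A·AB·AB·A·BC
    A ↦ AB
    B ↦ A
    C ↦ BC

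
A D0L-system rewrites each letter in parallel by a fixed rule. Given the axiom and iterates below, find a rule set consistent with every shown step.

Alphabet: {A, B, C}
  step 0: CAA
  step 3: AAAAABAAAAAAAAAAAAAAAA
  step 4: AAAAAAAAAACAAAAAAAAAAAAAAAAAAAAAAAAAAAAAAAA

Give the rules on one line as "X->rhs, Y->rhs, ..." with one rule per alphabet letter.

A->AA, B->C, C->AB

  step 3 ⇒ step 4: AAAAABAAAAAAAAAAAAAAAA ⇒ AA·AA·AA·AA·AA·C·AA·AA·AA·AA·AA·AA·AA·AA·AA·AA·AA·AA·AA·AA·AA·AA
    A ↦ AA
    B ↦ C
    C ↦ AB  (constrained at step 0)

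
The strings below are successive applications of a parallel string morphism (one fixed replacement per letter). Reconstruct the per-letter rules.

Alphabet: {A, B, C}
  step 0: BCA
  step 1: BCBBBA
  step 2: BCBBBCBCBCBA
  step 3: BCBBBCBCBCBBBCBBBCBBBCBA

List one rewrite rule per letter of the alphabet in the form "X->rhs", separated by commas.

A->BA, B->BC, C->BB

  step 2 ⇒ step 3: BCBBBCBCBCBA ⇒ BC·BB·BC·BC·BC·BB·BC·BB·BC·BB·BC·BA
    A ↦ BA
    B ↦ BC
    C ↦ BB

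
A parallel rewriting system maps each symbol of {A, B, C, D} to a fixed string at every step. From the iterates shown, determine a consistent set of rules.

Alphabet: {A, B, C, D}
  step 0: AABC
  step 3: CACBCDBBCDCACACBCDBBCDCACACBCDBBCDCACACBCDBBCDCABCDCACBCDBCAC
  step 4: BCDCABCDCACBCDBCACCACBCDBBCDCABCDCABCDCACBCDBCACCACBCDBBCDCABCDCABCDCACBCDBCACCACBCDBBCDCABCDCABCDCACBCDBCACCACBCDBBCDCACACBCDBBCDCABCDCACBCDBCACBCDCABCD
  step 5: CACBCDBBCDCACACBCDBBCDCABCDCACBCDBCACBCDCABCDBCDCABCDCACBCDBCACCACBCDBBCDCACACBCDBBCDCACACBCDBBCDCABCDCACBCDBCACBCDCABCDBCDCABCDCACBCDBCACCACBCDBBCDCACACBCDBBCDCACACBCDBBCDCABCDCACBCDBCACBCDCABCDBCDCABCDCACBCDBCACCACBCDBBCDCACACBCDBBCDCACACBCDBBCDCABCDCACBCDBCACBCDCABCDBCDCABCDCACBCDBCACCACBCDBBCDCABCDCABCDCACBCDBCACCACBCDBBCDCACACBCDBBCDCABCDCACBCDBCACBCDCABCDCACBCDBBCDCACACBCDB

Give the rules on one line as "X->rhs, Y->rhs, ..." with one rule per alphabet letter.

  step 4 ⇒ step 5: BCDCABCDCACBCDBCACCACBCDBBCDCABCDCABCDCACBCDBCACCACBCDBBCDCABCDCABCDCACBCDBCACCACBCDBBCDCABCDCABCDCACBCDBCACCACBCDBBCDCACACBCDBBCDCABCDCACBCDBCACBCDCABCD ⇒ CAC·BCD·B·BCD·CA·CAC·BCD·B·BCD·CA·BCD·CAC·BCD·B·CAC·BCD·CA·BCD·BCD·CA·BCD·CAC·BCD·B·CAC·CAC·BCD·B·BCD·CA·CAC·BCD·B·BCD·CA·CAC·BCD·B·BCD·CA·BCD·CAC·BCD·B·CAC·BCD·CA·BCD·BCD·CA·BCD·CAC·BCD·B·CAC·CAC·BCD·B·BCD·CA·CAC·BCD·B·BCD·CA·CAC·BCD·B·BCD·CA·BCD·CAC·BCD·B·CAC·BCD·CA·BCD·BCD·CA·BCD·CAC·BCD·B·CAC·CAC·BCD·B·BCD·CA·CAC·BCD·B·BCD·CA·CAC·BCD·B·BCD·CA·BCD·CAC·BCD·B·CAC·BCD·CA·BCD·BCD·CA·BCD·CAC·BCD·B·CAC·CAC·BCD·B·BCD·CA·BCD·CA·BCD·CAC·BCD·B·CAC·CAC·BCD·B·BCD·CA·CAC·BCD·B·BCD·CA·BCD·CAC·BCD·B·CAC·BCD·CA·BCD·CAC·BCD·B·BCD·CA·CAC·BCD·B
    A ↦ CA
    B ↦ CAC
    C ↦ BCD
    D ↦ B

A->CA, B->CAC, C->BCD, D->B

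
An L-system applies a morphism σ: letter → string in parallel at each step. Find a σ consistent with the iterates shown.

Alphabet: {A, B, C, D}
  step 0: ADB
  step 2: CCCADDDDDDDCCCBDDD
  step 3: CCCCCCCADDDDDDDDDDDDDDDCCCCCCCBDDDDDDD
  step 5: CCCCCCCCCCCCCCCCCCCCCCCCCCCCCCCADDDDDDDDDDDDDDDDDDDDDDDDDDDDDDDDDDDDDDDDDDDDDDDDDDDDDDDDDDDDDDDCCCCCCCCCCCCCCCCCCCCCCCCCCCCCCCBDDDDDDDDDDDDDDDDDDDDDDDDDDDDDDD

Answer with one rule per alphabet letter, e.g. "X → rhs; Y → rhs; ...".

A->CAD, B->CBD, C->CC, D->DD

  step 2 ⇒ step 3: CCCADDDDDDDCCCBDDD ⇒ CC·CC·CC·CAD·DD·DD·DD·DD·DD·DD·DD·CC·CC·CC·CBD·DD·DD·DD
    A ↦ CAD
    B ↦ CBD
    C ↦ CC
    D ↦ DD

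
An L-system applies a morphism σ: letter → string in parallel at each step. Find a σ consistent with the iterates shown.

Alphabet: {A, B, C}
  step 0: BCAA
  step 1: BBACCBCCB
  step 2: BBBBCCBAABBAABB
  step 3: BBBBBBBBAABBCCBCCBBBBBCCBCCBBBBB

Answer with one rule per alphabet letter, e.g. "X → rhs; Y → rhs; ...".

  step 2 ⇒ step 3: BBBBCCBAABBAABB ⇒ BB·BB·BB·BB·A·A·BB·CCB·CCB·BB·BB·CCB·CCB·BB·BB
    A ↦ CCB
    B ↦ BB
    C ↦ A

A->CCB, B->BB, C->A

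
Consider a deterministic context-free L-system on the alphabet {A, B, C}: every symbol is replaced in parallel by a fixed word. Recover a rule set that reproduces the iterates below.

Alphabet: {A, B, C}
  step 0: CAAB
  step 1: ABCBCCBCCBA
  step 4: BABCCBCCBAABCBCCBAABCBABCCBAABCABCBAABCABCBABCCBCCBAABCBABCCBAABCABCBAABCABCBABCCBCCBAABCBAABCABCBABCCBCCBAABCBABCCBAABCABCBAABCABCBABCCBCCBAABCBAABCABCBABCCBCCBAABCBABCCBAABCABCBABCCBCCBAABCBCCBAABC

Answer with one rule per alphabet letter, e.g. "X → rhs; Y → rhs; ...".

  step 0 ⇒ step 1: CAAB ⇒ ABC·BCC·BCC·BA
    A ↦ BCC
    B ↦ BA
    C ↦ ABC

A->BCC, B->BA, C->ABC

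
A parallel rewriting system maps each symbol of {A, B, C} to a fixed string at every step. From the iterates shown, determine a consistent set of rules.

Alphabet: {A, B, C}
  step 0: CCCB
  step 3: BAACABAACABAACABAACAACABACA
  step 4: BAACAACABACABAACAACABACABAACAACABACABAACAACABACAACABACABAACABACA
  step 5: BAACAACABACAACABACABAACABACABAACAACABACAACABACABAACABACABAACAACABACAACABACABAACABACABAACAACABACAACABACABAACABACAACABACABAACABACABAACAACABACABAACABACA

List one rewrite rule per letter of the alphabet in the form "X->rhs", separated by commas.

  step 4 ⇒ step 5: BAACAACABACABAACAACABACABAACAACABACABAACAACABACAACABACABAACABACA ⇒ BA·ACA·ACA·B·ACA·ACA·B·ACA·BA·ACA·B·ACA·BA·ACA·ACA·B·ACA·ACA·B·ACA·BA·ACA·B·ACA·BA·ACA·ACA·B·ACA·ACA·B·ACA·BA·ACA·B·ACA·BA·ACA·ACA·B·ACA·ACA·B·ACA·BA·ACA·B·ACA·ACA·B·ACA·BA·ACA·B·ACA·BA·ACA·ACA·B·ACA·BA·ACA·B·ACA
    A ↦ ACA
    B ↦ BA
    C ↦ B

A->ACA, B->BA, C->B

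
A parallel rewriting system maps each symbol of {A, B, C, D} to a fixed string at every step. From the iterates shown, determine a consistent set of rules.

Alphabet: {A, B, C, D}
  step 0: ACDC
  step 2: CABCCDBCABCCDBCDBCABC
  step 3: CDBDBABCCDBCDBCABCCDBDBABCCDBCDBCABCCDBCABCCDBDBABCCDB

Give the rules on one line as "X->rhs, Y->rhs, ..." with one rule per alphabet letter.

  step 2 ⇒ step 3: CABCCDBCABCCDBCDBCABC ⇒ CDB·DB·ABC·CDB·CDB·C·ABC·CDB·DB·ABC·CDB·CDB·C·ABC·CDB·C·ABC·CDB·DB·ABC·CDB
    A ↦ DB
    B ↦ ABC
    C ↦ CDB
    D ↦ C

A->DB, B->ABC, C->CDB, D->C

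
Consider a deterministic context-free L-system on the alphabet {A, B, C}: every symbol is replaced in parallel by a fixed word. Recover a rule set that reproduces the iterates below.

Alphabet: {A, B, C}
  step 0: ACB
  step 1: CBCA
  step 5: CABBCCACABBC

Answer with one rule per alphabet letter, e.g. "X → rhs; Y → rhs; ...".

  step 0 ⇒ step 1: ACB ⇒ C·B·CA
    A ↦ C
    B ↦ CA
    C ↦ B

A->C, B->CA, C->B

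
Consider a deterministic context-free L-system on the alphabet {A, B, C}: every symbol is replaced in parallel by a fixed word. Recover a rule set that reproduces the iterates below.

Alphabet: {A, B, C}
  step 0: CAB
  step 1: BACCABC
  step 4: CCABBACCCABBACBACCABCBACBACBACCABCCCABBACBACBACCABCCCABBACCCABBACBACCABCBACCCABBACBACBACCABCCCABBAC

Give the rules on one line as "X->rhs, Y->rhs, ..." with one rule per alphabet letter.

A->CAB, B->C, C->BAC

  step 0 ⇒ step 1: CAB ⇒ BAC·CAB·C
    A ↦ CAB
    B ↦ C
    C ↦ BAC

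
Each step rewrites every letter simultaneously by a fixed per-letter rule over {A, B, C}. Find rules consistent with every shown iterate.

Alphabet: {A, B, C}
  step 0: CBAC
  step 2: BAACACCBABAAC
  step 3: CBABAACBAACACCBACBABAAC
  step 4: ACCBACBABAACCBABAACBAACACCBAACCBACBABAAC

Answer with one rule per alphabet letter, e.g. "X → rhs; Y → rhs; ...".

  step 3 ⇒ step 4: CBABAACBAACACCBACBABAAC ⇒ AC·C·BA·C·BA·BA·AC·C·BA·BA·AC·BA·AC·AC·C·BA·AC·C·BA·C·BA·BA·AC
    A ↦ BA
    B ↦ C
    C ↦ AC

A->BA, B->C, C->AC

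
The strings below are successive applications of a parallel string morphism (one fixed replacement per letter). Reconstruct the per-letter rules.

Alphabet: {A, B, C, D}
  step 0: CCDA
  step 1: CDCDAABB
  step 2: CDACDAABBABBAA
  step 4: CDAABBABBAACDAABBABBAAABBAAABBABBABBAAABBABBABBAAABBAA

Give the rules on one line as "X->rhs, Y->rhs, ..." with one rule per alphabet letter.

  step 1 ⇒ step 2: CDCDAABB ⇒ CD·A·CD·A·ABB·ABB·A·A
    A ↦ ABB
    B ↦ A
    C ↦ CD
    D ↦ A

A->ABB, B->A, C->CD, D->A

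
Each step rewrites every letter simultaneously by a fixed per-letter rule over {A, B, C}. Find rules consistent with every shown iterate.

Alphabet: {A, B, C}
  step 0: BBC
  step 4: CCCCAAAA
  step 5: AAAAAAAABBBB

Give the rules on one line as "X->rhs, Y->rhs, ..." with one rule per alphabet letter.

A->B, B->C, C->AA

  step 4 ⇒ step 5: CCCCAAAA ⇒ AA·AA·AA·AA·B·B·B·B
    A ↦ B
    C ↦ AA
    B ↦ C  (constrained at step 0)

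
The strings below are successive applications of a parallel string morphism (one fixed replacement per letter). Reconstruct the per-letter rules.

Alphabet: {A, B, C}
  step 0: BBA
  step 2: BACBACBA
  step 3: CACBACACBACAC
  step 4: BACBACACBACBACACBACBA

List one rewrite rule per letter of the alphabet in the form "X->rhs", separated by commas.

  step 3 ⇒ step 4: CACBACACBACAC ⇒ BA·C·BA·CA·C·BA·C·BA·CA·C·BA·C·BA
    A ↦ C
    B ↦ CA
    C ↦ BA

A->C, B->CA, C->BA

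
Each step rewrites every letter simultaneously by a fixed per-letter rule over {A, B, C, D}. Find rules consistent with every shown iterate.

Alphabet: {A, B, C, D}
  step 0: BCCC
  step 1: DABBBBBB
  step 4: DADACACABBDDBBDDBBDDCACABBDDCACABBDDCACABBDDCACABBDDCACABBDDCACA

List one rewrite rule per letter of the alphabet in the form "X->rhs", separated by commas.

A->DD, B->DA, C->BB, D->CA

  step 0 ⇒ step 1: BCCC ⇒ DA·BB·BB·BB
    B ↦ DA
    C ↦ BB
    A ↦ DD  (constrained at step 1)
    D ↦ CA  (constrained at step 1)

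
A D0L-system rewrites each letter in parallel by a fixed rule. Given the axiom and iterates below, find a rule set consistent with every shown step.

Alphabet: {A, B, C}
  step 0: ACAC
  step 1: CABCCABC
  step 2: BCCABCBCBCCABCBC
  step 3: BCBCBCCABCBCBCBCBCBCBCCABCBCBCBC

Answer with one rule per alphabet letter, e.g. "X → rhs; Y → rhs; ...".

A->CA, B->BC, C->BC

  step 2 ⇒ step 3: BCCABCBCBCCABCBC ⇒ BC·BC·BC·CA·BC·BC·BC·BC·BC·BC·BC·CA·BC·BC·BC·BC
    A ↦ CA
    B ↦ BC
    C ↦ BC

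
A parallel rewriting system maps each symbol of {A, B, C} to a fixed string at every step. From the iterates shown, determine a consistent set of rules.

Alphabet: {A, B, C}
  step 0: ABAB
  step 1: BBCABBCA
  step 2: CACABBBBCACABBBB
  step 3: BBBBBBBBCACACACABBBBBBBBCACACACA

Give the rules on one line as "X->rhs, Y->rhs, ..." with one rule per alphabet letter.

A->BB, B->CA, C->BB

  step 2 ⇒ step 3: CACABBBBCACABBBB ⇒ BB·BB·BB·BB·CA·CA·CA·CA·BB·BB·BB·BB·CA·CA·CA·CA
    A ↦ BB
    B ↦ CA
    C ↦ BB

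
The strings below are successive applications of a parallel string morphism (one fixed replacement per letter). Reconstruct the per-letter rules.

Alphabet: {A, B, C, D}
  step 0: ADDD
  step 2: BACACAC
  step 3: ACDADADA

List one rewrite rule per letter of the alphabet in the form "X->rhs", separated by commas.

A->D, B->AC, C->A, D->B

  step 2 ⇒ step 3: BACACAC ⇒ AC·D·A·D·A·D·A
    A ↦ D
    B ↦ AC
    C ↦ A
    D ↦ B  (constrained at step 0)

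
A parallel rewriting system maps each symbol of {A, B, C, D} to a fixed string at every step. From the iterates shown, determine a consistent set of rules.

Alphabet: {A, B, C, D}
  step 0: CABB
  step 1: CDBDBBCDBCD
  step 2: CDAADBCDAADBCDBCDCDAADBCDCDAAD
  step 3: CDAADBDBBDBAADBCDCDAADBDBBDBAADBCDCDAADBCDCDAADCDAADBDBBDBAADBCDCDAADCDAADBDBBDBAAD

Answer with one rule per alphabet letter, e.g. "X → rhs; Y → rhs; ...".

A->BDB, B->BCD, C->CD, D->AAD

  step 2 ⇒ step 3: CDAADBCDAADBCDBCDCDAADBCDCDAAD ⇒ CD·AAD·BDB·BDB·AAD·BCD·CD·AAD·BDB·BDB·AAD·BCD·CD·AAD·BCD·CD·AAD·CD·AAD·BDB·BDB·AAD·BCD·CD·AAD·CD·AAD·BDB·BDB·AAD
    A ↦ BDB
    B ↦ BCD
    C ↦ CD
    D ↦ AAD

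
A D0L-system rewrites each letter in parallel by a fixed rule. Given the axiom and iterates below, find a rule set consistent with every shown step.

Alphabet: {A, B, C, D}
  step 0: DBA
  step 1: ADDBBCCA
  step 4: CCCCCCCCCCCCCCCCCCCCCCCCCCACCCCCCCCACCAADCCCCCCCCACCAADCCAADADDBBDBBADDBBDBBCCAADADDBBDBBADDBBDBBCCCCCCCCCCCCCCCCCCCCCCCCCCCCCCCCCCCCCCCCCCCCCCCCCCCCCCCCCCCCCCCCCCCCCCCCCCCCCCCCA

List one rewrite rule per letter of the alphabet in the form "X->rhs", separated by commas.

  step 0 ⇒ step 1: DBA ⇒ AD·DBB·CCA
    A ↦ CCA
    B ↦ DBB
    D ↦ AD
    C ↦ CCC  (constrained at step 1)

A->CCA, B->DBB, C->CCC, D->AD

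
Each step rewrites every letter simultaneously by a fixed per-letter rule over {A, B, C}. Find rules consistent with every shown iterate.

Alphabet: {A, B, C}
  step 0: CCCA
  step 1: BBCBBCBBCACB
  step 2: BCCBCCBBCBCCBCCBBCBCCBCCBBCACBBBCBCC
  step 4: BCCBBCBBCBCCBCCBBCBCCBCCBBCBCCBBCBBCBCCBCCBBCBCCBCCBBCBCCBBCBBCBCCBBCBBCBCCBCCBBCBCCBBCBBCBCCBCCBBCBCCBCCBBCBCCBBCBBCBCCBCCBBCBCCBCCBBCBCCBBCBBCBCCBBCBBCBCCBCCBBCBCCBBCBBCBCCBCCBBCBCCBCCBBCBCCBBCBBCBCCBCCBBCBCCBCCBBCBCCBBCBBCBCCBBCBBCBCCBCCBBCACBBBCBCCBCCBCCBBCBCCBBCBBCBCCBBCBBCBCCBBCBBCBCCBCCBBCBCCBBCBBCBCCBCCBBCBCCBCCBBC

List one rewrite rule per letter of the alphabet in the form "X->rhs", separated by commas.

A->ACB, B->BCC, C->BBC

  step 1 ⇒ step 2: BBCBBCBBCACB ⇒ BCC·BCC·BBC·BCC·BCC·BBC·BCC·BCC·BBC·ACB·BBC·BCC
    A ↦ ACB
    B ↦ BCC
    C ↦ BBC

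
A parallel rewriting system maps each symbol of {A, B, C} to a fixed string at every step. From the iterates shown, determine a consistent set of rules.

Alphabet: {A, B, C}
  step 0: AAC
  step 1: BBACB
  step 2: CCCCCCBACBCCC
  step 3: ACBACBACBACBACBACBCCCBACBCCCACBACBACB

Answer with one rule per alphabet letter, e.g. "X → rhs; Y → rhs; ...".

  step 2 ⇒ step 3: CCCCCCBACBCCC ⇒ ACB·ACB·ACB·ACB·ACB·ACB·CCC·B·ACB·CCC·ACB·ACB·ACB
    A ↦ B
    B ↦ CCC
    C ↦ ACB

A->B, B->CCC, C->ACB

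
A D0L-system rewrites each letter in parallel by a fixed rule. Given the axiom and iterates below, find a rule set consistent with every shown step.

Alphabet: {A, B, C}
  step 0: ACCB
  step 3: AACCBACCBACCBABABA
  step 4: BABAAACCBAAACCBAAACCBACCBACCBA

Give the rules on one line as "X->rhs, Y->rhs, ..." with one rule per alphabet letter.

  step 3 ⇒ step 4: AACCBACCBACCBABABA ⇒ BA·BA·A·A·CC·BA·A·A·CC·BA·A·A·CC·BA·CC·BA·CC·BA
    A ↦ BA
    B ↦ CC
    C ↦ A

A->BA, B->CC, C->A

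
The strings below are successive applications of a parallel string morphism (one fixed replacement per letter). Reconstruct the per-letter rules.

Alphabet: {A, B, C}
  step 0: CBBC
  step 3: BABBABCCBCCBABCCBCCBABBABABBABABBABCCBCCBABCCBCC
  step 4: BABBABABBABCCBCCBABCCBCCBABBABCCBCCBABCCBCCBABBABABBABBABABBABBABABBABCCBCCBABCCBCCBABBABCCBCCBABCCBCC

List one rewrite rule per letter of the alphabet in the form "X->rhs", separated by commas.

A->B, B->BA, C->BCC

  step 3 ⇒ step 4: BABBABCCBCCBABCCBCCBABBABABBABABBABCCBCCBABCCBCC ⇒ BA·B·BA·BA·B·BA·BCC·BCC·BA·BCC·BCC·BA·B·BA·BCC·BCC·BA·BCC·BCC·BA·B·BA·BA·B·BA·B·BA·BA·B·BA·B·BA·BA·B·BA·BCC·BCC·BA·BCC·BCC·BA·B·BA·BCC·BCC·BA·BCC·BCC
    A ↦ B
    B ↦ BA
    C ↦ BCC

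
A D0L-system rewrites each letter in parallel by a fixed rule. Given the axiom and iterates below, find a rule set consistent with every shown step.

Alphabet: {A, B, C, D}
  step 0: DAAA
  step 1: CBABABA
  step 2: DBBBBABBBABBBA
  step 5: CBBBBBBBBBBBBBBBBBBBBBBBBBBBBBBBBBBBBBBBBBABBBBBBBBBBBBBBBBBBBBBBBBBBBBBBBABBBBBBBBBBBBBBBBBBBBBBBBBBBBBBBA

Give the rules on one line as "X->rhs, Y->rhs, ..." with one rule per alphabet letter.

A->BA, B->BB, C->DB, D->C

  step 1 ⇒ step 2: CBABABA ⇒ DB·BB·BA·BB·BA·BB·BA
    A ↦ BA
    B ↦ BB
    C ↦ DB
  step 0 ⇒ step 1: DAAA ⇒ C·BA·BA·BA
    D ↦ C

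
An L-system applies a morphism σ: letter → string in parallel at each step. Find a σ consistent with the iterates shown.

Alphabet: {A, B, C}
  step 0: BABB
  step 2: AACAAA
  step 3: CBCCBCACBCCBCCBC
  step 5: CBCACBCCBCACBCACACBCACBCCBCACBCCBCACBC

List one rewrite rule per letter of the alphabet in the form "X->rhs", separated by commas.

  step 2 ⇒ step 3: AACAAA ⇒ CBC·CBC·A·CBC·CBC·CBC
    A ↦ CBC
    C ↦ A
    B ↦ C  (constrained at step 0)

A->CBC, B->C, C->A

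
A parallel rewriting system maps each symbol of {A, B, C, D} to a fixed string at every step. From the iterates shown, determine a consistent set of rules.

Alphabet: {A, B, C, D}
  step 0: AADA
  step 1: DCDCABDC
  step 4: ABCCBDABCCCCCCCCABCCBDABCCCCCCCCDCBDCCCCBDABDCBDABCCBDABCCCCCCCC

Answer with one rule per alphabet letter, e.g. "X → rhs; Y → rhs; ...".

  step 0 ⇒ step 1: AADA ⇒ DC·DC·AB·DC
    A ↦ DC
    D ↦ AB
    B ↦ BD  (constrained at step 1)
    C ↦ CC  (constrained at step 1)

A->DC, B->BD, C->CC, D->AB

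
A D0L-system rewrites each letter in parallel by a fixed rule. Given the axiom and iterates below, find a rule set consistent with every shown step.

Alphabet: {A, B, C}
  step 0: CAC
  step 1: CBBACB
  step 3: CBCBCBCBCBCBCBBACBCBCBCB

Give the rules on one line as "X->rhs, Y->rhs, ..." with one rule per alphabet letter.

  step 0 ⇒ step 1: CAC ⇒ CB·BA·CB
    A ↦ BA
    C ↦ CB
    B ↦ CB  (constrained at step 1)

A->BA, B->CB, C->CB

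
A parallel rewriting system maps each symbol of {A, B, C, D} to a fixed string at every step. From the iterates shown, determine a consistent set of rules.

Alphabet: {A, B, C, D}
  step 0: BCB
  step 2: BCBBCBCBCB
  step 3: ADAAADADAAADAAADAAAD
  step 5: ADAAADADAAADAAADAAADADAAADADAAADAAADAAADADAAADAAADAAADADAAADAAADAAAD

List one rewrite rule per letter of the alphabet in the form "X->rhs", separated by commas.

  step 2 ⇒ step 3: BCBBCBCBCB ⇒ AD·AA·AD·AD·AA·AD·AA·AD·AA·AD
    B ↦ AD
    C ↦ AA
    A ↦ BC  (constrained at step 3)
    D ↦ B  (constrained at step 3)

A->BC, B->AD, C->AA, D->B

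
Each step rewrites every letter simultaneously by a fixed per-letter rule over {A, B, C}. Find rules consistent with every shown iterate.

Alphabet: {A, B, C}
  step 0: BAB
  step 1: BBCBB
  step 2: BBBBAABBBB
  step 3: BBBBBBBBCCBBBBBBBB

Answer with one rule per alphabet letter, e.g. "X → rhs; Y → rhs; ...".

  step 2 ⇒ step 3: BBBBAABBBB ⇒ BB·BB·BB·BB·C·C·BB·BB·BB·BB
    A ↦ C
    B ↦ BB
  step 1 ⇒ step 2: BBCBB ⇒ BB·BB·AA·BB·BB
    C ↦ AA

A->C, B->BB, C->AA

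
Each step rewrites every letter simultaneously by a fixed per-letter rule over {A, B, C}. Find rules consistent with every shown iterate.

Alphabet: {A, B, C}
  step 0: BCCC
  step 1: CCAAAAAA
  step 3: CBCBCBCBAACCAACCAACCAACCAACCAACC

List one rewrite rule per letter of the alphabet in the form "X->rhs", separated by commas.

  step 0 ⇒ step 1: BCCC ⇒ CC·AA·AA·AA
    B ↦ CC
    C ↦ AA
    A ↦ CB  (constrained at step 1)

A->CB, B->CC, C->AA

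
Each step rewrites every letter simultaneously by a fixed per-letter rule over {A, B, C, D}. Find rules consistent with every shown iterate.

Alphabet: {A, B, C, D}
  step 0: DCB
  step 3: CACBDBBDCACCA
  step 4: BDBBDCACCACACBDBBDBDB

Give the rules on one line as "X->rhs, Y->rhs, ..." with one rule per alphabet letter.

  step 3 ⇒ step 4: CACBDBBDCACCA ⇒ BD·B·BD·CA·C·CA·CA·C·BD·B·BD·BD·B
    A ↦ B
    B ↦ CA
    C ↦ BD
    D ↦ C

A->B, B->CA, C->BD, D->C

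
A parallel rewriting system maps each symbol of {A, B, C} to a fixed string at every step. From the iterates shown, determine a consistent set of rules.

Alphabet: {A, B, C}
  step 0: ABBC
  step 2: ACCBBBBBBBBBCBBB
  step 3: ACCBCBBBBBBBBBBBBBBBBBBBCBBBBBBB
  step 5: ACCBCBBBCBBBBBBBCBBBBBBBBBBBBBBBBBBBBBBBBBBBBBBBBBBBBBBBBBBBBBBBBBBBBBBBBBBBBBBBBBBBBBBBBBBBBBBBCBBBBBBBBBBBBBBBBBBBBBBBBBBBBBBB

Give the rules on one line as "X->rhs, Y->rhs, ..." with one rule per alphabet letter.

  step 2 ⇒ step 3: ACCBBBBBBBBBCBBB ⇒ AC·CB·CB·BB·BB·BB·BB·BB·BB·BB·BB·BB·CB·BB·BB·BB
    A ↦ AC
    B ↦ BB
    C ↦ CB

A->AC, B->BB, C->CB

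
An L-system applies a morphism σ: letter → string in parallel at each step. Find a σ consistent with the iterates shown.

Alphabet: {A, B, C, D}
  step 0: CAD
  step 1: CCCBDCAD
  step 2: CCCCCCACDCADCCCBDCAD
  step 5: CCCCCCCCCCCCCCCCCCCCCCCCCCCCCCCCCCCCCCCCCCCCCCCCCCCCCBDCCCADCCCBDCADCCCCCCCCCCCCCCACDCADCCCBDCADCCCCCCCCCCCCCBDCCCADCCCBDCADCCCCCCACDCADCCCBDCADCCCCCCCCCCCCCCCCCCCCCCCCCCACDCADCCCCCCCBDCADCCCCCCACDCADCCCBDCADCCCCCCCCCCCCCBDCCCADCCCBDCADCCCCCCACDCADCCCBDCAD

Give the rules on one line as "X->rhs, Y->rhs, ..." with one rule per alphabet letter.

A->CBD, B->ACD, C->CC, D->CAD

  step 1 ⇒ step 2: CCCBDCAD ⇒ CC·CC·CC·ACD·CAD·CC·CBD·CAD
    A ↦ CBD
    B ↦ ACD
    C ↦ CC
    D ↦ CAD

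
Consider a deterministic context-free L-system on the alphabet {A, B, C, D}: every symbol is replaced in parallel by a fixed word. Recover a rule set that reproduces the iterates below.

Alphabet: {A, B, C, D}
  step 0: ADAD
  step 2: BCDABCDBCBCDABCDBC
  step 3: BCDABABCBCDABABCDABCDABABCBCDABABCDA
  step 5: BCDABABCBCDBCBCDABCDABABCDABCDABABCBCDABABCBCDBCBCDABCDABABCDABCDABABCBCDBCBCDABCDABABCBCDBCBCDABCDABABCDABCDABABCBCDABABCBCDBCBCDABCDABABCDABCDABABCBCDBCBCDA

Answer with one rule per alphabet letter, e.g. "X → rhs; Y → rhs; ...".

  step 2 ⇒ step 3: BCDABCDBCBCDABCDBC ⇒ BCD·A·BA·BC·BCD·A·BA·BCD·A·BCD·A·BA·BC·BCD·A·BA·BCD·A
    A ↦ BC
    B ↦ BCD
    C ↦ A
    D ↦ BA

A->BC, B->BCD, C->A, D->BA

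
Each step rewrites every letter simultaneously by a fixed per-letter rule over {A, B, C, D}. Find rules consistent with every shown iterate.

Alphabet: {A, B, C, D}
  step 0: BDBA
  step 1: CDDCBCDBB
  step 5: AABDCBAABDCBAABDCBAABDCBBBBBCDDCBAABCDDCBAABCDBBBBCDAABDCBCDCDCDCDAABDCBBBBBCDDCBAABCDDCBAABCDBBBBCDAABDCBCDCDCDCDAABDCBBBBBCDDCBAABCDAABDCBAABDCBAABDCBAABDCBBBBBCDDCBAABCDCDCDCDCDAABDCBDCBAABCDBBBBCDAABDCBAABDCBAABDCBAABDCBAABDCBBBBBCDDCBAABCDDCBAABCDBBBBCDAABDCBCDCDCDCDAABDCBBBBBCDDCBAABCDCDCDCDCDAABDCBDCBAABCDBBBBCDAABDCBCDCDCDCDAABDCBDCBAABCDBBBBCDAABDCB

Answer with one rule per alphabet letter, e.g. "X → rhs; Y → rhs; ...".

  step 0 ⇒ step 1: BDBA ⇒ CD·DCB·CD·BB
    A ↦ BB
    B ↦ CD
    D ↦ DCB
    C ↦ AAB  (constrained at step 1)

A->BB, B->CD, C->AAB, D->DCB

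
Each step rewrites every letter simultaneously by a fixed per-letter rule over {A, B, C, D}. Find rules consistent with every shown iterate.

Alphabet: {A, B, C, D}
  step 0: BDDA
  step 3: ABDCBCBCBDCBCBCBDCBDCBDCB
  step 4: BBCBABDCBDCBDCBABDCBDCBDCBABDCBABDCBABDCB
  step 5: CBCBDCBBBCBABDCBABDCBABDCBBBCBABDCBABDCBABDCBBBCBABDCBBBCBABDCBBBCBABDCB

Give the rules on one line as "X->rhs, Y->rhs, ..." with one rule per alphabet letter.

  step 4 ⇒ step 5: BBCBABDCBDCBDCBABDCBDCBDCBABDCBABDCBABDCB ⇒ CB·CB·D·CB·BB·CB·AB·D·CB·AB·D·CB·AB·D·CB·BB·CB·AB·D·CB·AB·D·CB·AB·D·CB·BB·CB·AB·D·CB·BB·CB·AB·D·CB·BB·CB·AB·D·CB
    A ↦ BB
    B ↦ CB
    C ↦ D
    D ↦ AB

A->BB, B->CB, C->D, D->AB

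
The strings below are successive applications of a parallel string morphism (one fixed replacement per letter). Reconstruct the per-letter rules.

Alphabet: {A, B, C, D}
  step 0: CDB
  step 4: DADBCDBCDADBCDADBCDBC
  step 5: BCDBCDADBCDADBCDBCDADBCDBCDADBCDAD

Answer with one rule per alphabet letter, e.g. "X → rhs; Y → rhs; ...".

  step 4 ⇒ step 5: DADBCDBCDADBCDADBCDBC ⇒ BC·D·BC·D·AD·BC·D·AD·BC·D·BC·D·AD·BC·D·BC·D·AD·BC·D·AD
    A ↦ D
    B ↦ D
    C ↦ AD
    D ↦ BC

A->D, B->D, C->AD, D->BC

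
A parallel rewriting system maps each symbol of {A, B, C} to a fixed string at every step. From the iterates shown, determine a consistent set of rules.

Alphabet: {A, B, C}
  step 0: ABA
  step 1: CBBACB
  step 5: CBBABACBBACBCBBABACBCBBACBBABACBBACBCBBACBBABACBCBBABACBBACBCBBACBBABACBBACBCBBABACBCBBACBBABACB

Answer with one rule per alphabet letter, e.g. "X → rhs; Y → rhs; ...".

A->CB, B->BA, C->CB

  step 0 ⇒ step 1: ABA ⇒ CB·BA·CB
    A ↦ CB
    B ↦ BA
    C ↦ CB  (constrained at step 1)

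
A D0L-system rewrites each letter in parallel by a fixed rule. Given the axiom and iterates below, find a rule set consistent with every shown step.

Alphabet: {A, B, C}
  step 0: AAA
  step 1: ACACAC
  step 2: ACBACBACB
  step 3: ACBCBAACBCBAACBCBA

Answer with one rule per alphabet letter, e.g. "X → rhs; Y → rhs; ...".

  step 2 ⇒ step 3: ACBACBACB ⇒ AC·B·CBA·AC·B·CBA·AC·B·CBA
    A ↦ AC
    B ↦ CBA
    C ↦ B

A->AC, B->CBA, C->B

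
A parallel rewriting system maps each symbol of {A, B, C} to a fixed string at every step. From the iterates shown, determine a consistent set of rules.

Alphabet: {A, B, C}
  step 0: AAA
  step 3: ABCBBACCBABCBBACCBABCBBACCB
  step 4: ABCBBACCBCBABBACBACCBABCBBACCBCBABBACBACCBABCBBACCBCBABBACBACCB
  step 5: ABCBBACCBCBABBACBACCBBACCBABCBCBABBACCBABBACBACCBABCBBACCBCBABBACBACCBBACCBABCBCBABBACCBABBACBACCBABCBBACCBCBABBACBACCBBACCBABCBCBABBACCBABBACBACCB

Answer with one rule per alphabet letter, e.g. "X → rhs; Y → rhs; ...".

  step 4 ⇒ step 5: ABCBBACCBCBABBACBACCBABCBBACCBCBABBACBACCBABCBBACCBCBABBACBACCB ⇒ AB·CB·BAC·CB·CB·AB·BAC·BAC·CB·BAC·CB·AB·CB·CB·AB·BAC·CB·AB·BAC·BAC·CB·AB·CB·BAC·CB·CB·AB·BAC·BAC·CB·BAC·CB·AB·CB·CB·AB·BAC·CB·AB·BAC·BAC·CB·AB·CB·BAC·CB·CB·AB·BAC·BAC·CB·BAC·CB·AB·CB·CB·AB·BAC·CB·AB·BAC·BAC·CB
    A ↦ AB
    B ↦ CB
    C ↦ BAC

A->AB, B->CB, C->BAC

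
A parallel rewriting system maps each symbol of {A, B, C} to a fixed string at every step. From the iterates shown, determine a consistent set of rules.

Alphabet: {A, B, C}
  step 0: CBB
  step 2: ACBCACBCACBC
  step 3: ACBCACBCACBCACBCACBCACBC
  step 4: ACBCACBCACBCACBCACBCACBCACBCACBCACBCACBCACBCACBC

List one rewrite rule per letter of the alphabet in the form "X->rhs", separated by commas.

  step 3 ⇒ step 4: ACBCACBCACBCACBCACBCACBC ⇒ AC·BC·AC·BC·AC·BC·AC·BC·AC·BC·AC·BC·AC·BC·AC·BC·AC·BC·AC·BC·AC·BC·AC·BC
    A ↦ AC
    B ↦ AC
    C ↦ BC

A->AC, B->AC, C->BC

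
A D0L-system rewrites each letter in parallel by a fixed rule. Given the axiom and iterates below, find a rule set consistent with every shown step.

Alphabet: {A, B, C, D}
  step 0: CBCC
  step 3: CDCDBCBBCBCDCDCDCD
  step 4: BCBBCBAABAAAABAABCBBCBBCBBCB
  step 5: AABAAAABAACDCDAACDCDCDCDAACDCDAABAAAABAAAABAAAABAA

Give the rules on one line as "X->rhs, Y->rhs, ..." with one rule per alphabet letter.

  step 4 ⇒ step 5: BCBBCBAABAAAABAABCBBCBBCBBCB ⇒ AA·B·AA·AA·B·AA·CD·CD·AA·CD·CD·CD·CD·AA·CD·CD·AA·B·AA·AA·B·AA·AA·B·AA·AA·B·AA
    A ↦ CD
    B ↦ AA
    C ↦ B
  step 3 ⇒ step 4: CDCDBCBBCBCDCDCDCD ⇒ B·CB·B·CB·AA·B·AA·AA·B·AA·B·CB·B·CB·B·CB·B·CB
    D ↦ CB

A->CD, B->AA, C->B, D->CB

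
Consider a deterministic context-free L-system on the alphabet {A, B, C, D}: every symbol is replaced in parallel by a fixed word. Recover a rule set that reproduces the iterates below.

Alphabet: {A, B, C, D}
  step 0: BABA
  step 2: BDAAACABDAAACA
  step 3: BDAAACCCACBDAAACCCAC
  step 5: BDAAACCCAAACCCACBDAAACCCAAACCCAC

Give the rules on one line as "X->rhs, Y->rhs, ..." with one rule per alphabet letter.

  step 2 ⇒ step 3: BDAAACABDAAACA ⇒ BDA·AA·C·C·C·A·C·BDA·AA·C·C·C·A·C
    A ↦ C
    B ↦ BDA
    C ↦ A
    D ↦ AA

A->C, B->BDA, C->A, D->AA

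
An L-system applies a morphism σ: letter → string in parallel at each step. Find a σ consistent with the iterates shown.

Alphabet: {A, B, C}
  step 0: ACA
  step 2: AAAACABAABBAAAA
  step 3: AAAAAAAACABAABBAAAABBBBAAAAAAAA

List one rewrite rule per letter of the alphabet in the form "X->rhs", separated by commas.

A->AA, B->BB, C->CAB

  step 2 ⇒ step 3: AAAACABAABBAAAA ⇒ AA·AA·AA·AA·CAB·AA·BB·AA·AA·BB·BB·AA·AA·AA·AA
    A ↦ AA
    B ↦ BB
    C ↦ CAB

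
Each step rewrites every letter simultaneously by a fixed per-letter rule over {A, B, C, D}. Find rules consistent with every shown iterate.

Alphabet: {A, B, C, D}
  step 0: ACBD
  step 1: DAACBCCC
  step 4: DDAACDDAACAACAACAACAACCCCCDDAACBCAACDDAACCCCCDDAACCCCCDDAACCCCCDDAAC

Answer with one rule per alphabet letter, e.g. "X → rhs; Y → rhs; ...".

A->D, B->BC, C->AAC, D->CC

  step 0 ⇒ step 1: ACBD ⇒ D·AAC·BC·CC
    A ↦ D
    B ↦ BC
    C ↦ AAC
    D ↦ CC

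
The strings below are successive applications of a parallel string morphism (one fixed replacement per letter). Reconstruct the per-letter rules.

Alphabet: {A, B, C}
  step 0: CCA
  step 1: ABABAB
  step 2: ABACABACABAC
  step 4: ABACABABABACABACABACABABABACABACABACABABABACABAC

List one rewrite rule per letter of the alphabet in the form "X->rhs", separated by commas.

A->AB, B->AC, C->AB

  step 1 ⇒ step 2: ABABAB ⇒ AB·AC·AB·AC·AB·AC
    A ↦ AB
    B ↦ AC
  step 0 ⇒ step 1: CCA ⇒ AB·AB·AB
    C ↦ AB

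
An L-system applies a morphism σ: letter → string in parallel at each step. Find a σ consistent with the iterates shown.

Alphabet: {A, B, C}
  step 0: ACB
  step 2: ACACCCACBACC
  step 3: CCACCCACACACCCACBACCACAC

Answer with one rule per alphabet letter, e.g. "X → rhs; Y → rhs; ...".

A->CC, B->BA, C->AC

  step 2 ⇒ step 3: ACACCCACBACC ⇒ CC·AC·CC·AC·AC·AC·CC·AC·BA·CC·AC·AC
    A ↦ CC
    B ↦ BA
    C ↦ AC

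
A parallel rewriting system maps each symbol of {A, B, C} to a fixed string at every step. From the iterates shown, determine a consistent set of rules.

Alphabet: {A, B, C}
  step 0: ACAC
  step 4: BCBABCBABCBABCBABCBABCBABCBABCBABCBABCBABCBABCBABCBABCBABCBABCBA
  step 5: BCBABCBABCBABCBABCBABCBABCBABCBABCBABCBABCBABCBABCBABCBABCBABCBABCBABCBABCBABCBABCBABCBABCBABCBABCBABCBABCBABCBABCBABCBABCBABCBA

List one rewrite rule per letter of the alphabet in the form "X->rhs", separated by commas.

  step 4 ⇒ step 5: BCBABCBABCBABCBABCBABCBABCBABCBABCBABCBABCBABCBABCBABCBABCBABCBA ⇒ BC·BA·BC·BA·BC·BA·BC·BA·BC·BA·BC·BA·BC·BA·BC·BA·BC·BA·BC·BA·BC·BA·BC·BA·BC·BA·BC·BA·BC·BA·BC·BA·BC·BA·BC·BA·BC·BA·BC·BA·BC·BA·BC·BA·BC·BA·BC·BA·BC·BA·BC·BA·BC·BA·BC·BA·BC·BA·BC·BA·BC·BA·BC·BA
    A ↦ BA
    B ↦ BC
    C ↦ BA

A->BA, B->BC, C->BA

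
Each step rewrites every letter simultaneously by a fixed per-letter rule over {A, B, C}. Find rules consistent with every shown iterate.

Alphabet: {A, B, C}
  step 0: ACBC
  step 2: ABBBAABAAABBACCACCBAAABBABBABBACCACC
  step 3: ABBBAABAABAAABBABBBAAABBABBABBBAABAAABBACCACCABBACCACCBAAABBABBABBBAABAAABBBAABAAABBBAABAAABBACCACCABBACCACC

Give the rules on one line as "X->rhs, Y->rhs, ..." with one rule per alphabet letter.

  step 2 ⇒ step 3: ABBBAABAAABBACCACCBAAABBABBABBACCACC ⇒ ABB·BAA·BAA·BAA·ABB·ABB·BAA·ABB·ABB·ABB·BAA·BAA·ABB·ACC·ACC·ABB·ACC·ACC·BAA·ABB·ABB·ABB·BAA·BAA·ABB·BAA·BAA·ABB·BAA·BAA·ABB·ACC·ACC·ABB·ACC·ACC
    A ↦ ABB
    B ↦ BAA
    C ↦ ACC

A->ABB, B->BAA, C->ACC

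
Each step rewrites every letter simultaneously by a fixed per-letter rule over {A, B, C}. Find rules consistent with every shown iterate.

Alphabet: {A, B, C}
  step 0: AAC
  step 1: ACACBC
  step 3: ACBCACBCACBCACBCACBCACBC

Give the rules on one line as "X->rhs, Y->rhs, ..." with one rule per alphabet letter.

A->AC, B->AC, C->BC

  step 0 ⇒ step 1: AAC ⇒ AC·AC·BC
    A ↦ AC
    C ↦ BC
    B ↦ AC  (constrained at step 1)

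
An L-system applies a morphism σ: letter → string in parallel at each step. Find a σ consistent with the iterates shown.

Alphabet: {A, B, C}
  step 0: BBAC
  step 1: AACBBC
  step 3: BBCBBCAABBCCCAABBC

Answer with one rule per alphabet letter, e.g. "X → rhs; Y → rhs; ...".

  step 0 ⇒ step 1: BBAC ⇒ A·A·C·BBC
    A ↦ C
    B ↦ A
    C ↦ BBC

A->C, B->A, C->BBC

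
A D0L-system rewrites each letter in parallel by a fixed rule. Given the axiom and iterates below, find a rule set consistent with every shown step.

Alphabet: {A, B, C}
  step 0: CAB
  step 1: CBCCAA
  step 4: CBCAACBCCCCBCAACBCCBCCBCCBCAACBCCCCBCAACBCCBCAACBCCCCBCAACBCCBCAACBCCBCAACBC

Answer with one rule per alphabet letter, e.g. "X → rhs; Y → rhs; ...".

  step 0 ⇒ step 1: CAB ⇒ CBC·C·AA
    A ↦ C
    B ↦ AA
    C ↦ CBC

A->C, B->AA, C->CBC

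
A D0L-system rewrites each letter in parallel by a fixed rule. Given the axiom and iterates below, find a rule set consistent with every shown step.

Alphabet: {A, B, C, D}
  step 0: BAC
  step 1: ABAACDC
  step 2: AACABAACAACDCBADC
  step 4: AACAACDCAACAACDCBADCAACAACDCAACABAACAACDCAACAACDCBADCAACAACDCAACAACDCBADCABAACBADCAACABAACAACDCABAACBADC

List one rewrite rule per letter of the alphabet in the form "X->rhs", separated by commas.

  step 1 ⇒ step 2: ABAACDC ⇒ AAC·AB·AAC·AAC·DC·BA·DC
    A ↦ AAC
    B ↦ AB
    C ↦ DC
    D ↦ BA

A->AAC, B->AB, C->DC, D->BA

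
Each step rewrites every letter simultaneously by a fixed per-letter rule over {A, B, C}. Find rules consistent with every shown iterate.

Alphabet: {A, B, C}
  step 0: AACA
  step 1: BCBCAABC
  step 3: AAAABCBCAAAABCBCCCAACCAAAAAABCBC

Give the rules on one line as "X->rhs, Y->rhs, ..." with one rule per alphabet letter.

  step 0 ⇒ step 1: AACA ⇒ BC·BC·AA·BC
    A ↦ BC
    C ↦ AA
    B ↦ CC  (constrained at step 1)

A->BC, B->CC, C->AA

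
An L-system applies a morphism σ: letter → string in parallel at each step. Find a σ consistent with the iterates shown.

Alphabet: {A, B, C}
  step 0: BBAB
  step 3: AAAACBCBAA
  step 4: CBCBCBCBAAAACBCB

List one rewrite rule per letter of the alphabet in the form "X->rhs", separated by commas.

A->CB, B->A, C->A

  step 3 ⇒ step 4: AAAACBCBAA ⇒ CB·CB·CB·CB·A·A·A·A·CB·CB
    A ↦ CB
    B ↦ A
    C ↦ A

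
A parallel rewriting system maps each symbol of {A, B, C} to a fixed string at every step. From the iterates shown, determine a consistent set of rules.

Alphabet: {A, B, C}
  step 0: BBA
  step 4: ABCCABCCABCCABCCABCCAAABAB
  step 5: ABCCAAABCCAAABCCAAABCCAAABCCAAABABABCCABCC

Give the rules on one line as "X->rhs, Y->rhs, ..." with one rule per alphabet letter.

  step 4 ⇒ step 5: ABCCABCCABCCABCCABCCAAABAB ⇒ AB·CC·A·A·AB·CC·A·A·AB·CC·A·A·AB·CC·A·A·AB·CC·A·A·AB·AB·AB·CC·AB·CC
    A ↦ AB
    B ↦ CC
    C ↦ A

A->AB, B->CC, C->A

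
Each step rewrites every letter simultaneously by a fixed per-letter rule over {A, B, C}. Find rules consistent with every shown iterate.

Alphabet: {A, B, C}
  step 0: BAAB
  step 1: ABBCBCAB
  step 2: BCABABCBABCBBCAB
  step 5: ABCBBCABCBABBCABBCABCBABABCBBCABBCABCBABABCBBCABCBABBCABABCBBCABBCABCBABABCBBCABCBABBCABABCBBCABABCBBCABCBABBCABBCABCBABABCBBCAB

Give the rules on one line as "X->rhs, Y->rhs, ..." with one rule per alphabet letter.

A->BC, B->AB, C->CB

  step 1 ⇒ step 2: ABBCBCAB ⇒ BC·AB·AB·CB·AB·CB·BC·AB
    A ↦ BC
    B ↦ AB
    C ↦ CB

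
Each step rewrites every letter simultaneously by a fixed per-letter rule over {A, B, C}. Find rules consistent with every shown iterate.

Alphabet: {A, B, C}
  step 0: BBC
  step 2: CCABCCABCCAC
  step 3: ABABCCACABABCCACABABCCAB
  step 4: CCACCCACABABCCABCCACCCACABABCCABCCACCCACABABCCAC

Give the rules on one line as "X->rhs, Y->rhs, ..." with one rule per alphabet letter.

  step 3 ⇒ step 4: ABABCCACABABCCACABABCCAB ⇒ CC·AC·CC·AC·AB·AB·CC·AB·CC·AC·CC·AC·AB·AB·CC·AB·CC·AC·CC·AC·AB·AB·CC·AC
    A ↦ CC
    B ↦ AC
    C ↦ AB

A->CC, B->AC, C->AB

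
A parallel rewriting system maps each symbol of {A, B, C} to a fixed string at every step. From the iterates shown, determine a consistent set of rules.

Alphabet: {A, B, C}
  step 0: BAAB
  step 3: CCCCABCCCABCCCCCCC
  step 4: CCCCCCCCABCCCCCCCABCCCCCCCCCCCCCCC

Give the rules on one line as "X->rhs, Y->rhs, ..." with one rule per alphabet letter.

  step 3 ⇒ step 4: CCCCABCCCABCCCCCCC ⇒ CC·CC·CC·CC·AB·C·CC·CC·CC·AB·C·CC·CC·CC·CC·CC·CC·CC
    A ↦ AB
    B ↦ C
    C ↦ CC

A->AB, B->C, C->CC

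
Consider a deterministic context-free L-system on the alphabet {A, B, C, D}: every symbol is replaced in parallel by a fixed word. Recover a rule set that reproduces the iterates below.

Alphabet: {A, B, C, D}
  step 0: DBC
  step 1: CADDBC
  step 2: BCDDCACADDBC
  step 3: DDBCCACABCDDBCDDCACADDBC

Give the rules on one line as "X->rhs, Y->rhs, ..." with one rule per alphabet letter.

  step 2 ⇒ step 3: BCDDCACADDBC ⇒ DD·BC·CA·CA·BC·DD·BC·DD·CA·CA·DD·BC
    A ↦ DD
    B ↦ DD
    C ↦ BC
    D ↦ CA

A->DD, B->DD, C->BC, D->CA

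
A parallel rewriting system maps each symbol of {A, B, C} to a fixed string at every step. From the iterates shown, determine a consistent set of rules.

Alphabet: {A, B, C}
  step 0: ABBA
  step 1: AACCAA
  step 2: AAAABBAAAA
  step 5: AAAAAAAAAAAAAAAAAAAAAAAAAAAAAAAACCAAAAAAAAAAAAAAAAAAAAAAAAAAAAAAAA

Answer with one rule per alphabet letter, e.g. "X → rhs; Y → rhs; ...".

A->AA, B->C, C->B

  step 1 ⇒ step 2: AACCAA ⇒ AA·AA·B·B·AA·AA
    A ↦ AA
    C ↦ B
  step 0 ⇒ step 1: ABBA ⇒ AA·C·C·AA
    B ↦ C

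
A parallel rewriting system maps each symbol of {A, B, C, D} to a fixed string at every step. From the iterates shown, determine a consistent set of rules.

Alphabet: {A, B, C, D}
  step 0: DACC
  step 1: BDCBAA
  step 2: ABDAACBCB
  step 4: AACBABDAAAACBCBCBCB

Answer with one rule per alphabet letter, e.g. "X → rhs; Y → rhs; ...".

  step 1 ⇒ step 2: BDCBAA ⇒ A·BD·A·A·CB·CB
    A ↦ CB
    B ↦ A
    C ↦ A
    D ↦ BD

A->CB, B->A, C->A, D->BD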